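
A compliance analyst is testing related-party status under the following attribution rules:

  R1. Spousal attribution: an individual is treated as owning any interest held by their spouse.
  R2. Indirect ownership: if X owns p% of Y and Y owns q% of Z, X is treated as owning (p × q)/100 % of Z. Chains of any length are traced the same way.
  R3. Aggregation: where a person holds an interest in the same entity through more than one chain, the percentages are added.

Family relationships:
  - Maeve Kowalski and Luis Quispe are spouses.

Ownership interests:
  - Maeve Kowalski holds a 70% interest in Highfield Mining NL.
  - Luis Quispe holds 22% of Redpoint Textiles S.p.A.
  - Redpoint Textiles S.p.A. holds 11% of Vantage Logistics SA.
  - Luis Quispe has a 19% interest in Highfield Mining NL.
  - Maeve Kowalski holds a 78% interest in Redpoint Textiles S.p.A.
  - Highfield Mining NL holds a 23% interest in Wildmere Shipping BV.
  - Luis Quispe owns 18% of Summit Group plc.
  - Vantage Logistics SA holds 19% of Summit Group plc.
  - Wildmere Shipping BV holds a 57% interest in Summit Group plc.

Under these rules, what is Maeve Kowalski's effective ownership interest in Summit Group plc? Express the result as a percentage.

By spousal attribution (R1), Maeve Kowalski is treated as also owning Luis Quispe's interest in Redpoint Textiles S.p.A, giving 78% + 22% = 100%.
By spousal attribution (R1), Maeve Kowalski is treated as also owning Luis Quispe's interest in Highfield Mining NL, giving 70% + 19% = 89%.
By spousal attribution (R1), Maeve Kowalski is treated as owning Luis Quispe's 18% interest in Summit Group plc.
Chain via Redpoint Textiles S.p.A. → Vantage Logistics SA (R2): 100% × 11% × 19% = 2.09% of Summit Group plc.
Chain via Highfield Mining NL → Wildmere Shipping BV (R2): 89% × 23% × 57% = 11.6679% of Summit Group plc.
Direct interest in Summit Group plc: 18%.
Aggregating (R3): 2.09% + 11.6679% + 18% = 31.7579%.

31.7579%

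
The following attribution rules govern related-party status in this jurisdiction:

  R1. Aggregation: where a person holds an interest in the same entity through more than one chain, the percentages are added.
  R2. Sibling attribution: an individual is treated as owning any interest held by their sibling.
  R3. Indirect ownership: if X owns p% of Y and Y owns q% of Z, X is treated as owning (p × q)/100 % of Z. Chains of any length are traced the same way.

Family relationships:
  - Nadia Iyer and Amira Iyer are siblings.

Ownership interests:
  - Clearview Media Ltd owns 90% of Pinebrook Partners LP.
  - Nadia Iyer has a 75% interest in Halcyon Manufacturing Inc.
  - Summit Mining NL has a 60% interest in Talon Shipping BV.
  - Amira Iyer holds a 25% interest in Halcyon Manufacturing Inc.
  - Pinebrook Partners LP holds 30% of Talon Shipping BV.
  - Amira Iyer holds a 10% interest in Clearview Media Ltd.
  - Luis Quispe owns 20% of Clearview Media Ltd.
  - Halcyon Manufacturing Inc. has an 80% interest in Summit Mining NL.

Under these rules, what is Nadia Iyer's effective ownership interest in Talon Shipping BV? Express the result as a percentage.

50.7%

By sibling attribution (R2), Nadia Iyer is treated as also owning Amira Iyer's interest in Halcyon Manufacturing Inc, giving 75% + 25% = 100%.
By sibling attribution (R2), Nadia Iyer is treated as owning Amira Iyer's 10% interest in Clearview Media Ltd.
Chain via Halcyon Manufacturing Inc. → Summit Mining NL (R3): 100% × 80% × 60% = 48% of Talon Shipping BV.
Chain via Clearview Media Ltd → Pinebrook Partners LP (R3): 10% × 90% × 30% = 2.7% of Talon Shipping BV.
Aggregating (R1): 48% + 2.7% = 50.7%.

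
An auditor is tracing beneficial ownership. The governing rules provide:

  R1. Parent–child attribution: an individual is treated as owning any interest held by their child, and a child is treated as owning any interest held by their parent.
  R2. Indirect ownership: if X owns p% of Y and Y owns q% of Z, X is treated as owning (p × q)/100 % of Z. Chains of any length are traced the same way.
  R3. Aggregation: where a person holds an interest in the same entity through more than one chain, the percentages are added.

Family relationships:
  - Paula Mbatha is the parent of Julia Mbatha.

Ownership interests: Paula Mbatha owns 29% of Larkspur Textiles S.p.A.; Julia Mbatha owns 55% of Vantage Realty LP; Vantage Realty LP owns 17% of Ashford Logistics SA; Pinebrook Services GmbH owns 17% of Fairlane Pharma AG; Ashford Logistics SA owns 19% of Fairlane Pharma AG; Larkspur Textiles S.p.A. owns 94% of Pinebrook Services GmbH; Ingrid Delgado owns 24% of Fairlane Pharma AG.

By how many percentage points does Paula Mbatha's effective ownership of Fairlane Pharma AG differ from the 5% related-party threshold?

1.4107

By parent–child attribution (R1), Paula Mbatha is treated as owning Julia Mbatha's 55% interest in Vantage Realty LP.
Chain via Larkspur Textiles S.p.A. → Pinebrook Services GmbH (R2): 29% × 94% × 17% = 4.6342% of Fairlane Pharma AG.
Chain via Vantage Realty LP → Ashford Logistics SA (R2): 55% × 17% × 19% = 1.7765% of Fairlane Pharma AG.
Aggregating (R3): 4.6342% + 1.7765% = 6.4107%.
6.4107% exceeds the 5% threshold by 1.4107 percentage points.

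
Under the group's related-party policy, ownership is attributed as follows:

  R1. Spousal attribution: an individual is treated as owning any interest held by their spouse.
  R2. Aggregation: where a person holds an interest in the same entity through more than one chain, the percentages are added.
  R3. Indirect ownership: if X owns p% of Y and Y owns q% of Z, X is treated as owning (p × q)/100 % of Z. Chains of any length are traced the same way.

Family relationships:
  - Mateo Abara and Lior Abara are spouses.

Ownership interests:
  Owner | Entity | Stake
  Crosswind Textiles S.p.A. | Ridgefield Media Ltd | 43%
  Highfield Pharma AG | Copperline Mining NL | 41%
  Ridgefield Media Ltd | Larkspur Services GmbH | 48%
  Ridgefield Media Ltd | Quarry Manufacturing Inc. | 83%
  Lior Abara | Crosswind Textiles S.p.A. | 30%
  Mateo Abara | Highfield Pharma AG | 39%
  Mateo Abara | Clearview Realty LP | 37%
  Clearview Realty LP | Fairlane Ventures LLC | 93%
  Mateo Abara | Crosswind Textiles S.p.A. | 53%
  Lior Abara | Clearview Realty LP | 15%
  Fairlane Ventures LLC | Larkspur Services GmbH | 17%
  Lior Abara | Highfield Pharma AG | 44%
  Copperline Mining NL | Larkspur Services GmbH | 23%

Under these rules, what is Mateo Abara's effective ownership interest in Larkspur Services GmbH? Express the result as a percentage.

33.1793%

By spousal attribution (R1), Mateo Abara is treated as also owning Lior Abara's interest in Clearview Realty LP, giving 37% + 15% = 52%.
By spousal attribution (R1), Mateo Abara is treated as also owning Lior Abara's interest in Highfield Pharma AG, giving 39% + 44% = 83%.
By spousal attribution (R1), Mateo Abara is treated as also owning Lior Abara's interest in Crosswind Textiles S.p.A, giving 53% + 30% = 83%.
Chain via Clearview Realty LP → Fairlane Ventures LLC (R3): 52% × 93% × 17% = 8.2212% of Larkspur Services GmbH.
Chain via Highfield Pharma AG → Copperline Mining NL (R3): 83% × 41% × 23% = 7.8269% of Larkspur Services GmbH.
Chain via Crosswind Textiles S.p.A. → Ridgefield Media Ltd (R3): 83% × 43% × 48% = 17.1312% of Larkspur Services GmbH.
Aggregating (R2): 8.2212% + 7.8269% + 17.1312% = 33.1793%.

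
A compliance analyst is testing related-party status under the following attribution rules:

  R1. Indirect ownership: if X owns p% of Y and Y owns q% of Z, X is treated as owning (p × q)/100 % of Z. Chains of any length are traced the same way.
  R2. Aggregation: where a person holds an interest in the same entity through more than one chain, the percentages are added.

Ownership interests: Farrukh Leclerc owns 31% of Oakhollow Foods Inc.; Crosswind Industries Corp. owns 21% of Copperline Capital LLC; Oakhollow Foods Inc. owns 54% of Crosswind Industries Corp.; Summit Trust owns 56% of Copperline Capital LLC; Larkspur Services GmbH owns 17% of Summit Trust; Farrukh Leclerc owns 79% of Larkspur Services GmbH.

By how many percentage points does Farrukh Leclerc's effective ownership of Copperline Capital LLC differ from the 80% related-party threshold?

Chain via Oakhollow Foods Inc. → Crosswind Industries Corp. (R1): 31% × 54% × 21% = 3.5154% of Copperline Capital LLC.
Chain via Larkspur Services GmbH → Summit Trust (R1): 79% × 17% × 56% = 7.5208% of Copperline Capital LLC.
Aggregating (R2): 3.5154% + 7.5208% = 11.0362%.
11.0362% falls short of the 80% threshold by 68.9638 percentage points.

68.9638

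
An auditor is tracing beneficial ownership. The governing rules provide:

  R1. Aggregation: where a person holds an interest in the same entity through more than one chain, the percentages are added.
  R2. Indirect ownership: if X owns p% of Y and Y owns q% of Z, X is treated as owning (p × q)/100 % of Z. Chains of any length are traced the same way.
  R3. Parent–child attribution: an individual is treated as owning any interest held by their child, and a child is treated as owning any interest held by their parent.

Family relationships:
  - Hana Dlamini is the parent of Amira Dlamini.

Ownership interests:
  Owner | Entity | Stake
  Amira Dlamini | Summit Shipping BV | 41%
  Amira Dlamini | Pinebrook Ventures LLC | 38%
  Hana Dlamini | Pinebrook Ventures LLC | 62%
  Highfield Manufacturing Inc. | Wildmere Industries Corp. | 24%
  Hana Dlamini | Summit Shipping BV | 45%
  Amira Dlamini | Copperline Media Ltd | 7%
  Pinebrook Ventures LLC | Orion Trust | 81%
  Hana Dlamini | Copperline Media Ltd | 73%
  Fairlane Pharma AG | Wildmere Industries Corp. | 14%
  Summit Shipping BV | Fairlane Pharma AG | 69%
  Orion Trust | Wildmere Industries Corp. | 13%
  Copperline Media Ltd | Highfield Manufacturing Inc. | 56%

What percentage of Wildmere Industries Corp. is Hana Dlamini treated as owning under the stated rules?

By parent–child attribution (R3), Hana Dlamini is treated as also owning Amira Dlamini's interest in Copperline Media Ltd, giving 73% + 7% = 80%.
By parent–child attribution (R3), Hana Dlamini is treated as also owning Amira Dlamini's interest in Summit Shipping BV, giving 45% + 41% = 86%.
By parent–child attribution (R3), Hana Dlamini is treated as also owning Amira Dlamini's interest in Pinebrook Ventures LLC, giving 62% + 38% = 100%.
Chain via Copperline Media Ltd → Highfield Manufacturing Inc. (R2): 80% × 56% × 24% = 10.752% of Wildmere Industries Corp.
Chain via Summit Shipping BV → Fairlane Pharma AG (R2): 86% × 69% × 14% = 8.3076% of Wildmere Industries Corp.
Chain via Pinebrook Ventures LLC → Orion Trust (R2): 100% × 81% × 13% = 10.53% of Wildmere Industries Corp.
Aggregating (R1): 10.752% + 8.3076% + 10.53% = 29.5896%.

29.5896%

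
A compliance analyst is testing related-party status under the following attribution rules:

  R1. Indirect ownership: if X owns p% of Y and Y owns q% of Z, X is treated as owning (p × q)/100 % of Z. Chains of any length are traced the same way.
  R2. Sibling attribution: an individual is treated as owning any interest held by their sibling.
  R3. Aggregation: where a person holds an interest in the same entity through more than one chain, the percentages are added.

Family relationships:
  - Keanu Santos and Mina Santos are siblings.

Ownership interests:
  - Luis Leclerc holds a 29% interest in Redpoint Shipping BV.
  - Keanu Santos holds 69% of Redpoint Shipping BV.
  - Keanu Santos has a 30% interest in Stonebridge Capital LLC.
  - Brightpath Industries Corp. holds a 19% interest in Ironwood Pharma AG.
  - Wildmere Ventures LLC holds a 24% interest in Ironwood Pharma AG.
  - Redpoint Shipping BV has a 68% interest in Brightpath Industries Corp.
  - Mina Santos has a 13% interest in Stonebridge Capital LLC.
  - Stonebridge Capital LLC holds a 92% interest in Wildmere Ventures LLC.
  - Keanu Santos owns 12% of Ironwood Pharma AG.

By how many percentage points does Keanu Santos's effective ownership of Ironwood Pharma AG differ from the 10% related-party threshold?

By sibling attribution (R2), Keanu Santos is treated as also owning Mina Santos's interest in Stonebridge Capital LLC, giving 30% + 13% = 43%.
Chain via Redpoint Shipping BV → Brightpath Industries Corp. (R1): 69% × 68% × 19% = 8.9148% of Ironwood Pharma AG.
Chain via Stonebridge Capital LLC → Wildmere Ventures LLC (R1): 43% × 92% × 24% = 9.4944% of Ironwood Pharma AG.
Direct interest in Ironwood Pharma AG: 12%.
Aggregating (R3): 8.9148% + 9.4944% + 12% = 30.4092%.
30.4092% exceeds the 10% threshold by 20.4092 percentage points.

20.4092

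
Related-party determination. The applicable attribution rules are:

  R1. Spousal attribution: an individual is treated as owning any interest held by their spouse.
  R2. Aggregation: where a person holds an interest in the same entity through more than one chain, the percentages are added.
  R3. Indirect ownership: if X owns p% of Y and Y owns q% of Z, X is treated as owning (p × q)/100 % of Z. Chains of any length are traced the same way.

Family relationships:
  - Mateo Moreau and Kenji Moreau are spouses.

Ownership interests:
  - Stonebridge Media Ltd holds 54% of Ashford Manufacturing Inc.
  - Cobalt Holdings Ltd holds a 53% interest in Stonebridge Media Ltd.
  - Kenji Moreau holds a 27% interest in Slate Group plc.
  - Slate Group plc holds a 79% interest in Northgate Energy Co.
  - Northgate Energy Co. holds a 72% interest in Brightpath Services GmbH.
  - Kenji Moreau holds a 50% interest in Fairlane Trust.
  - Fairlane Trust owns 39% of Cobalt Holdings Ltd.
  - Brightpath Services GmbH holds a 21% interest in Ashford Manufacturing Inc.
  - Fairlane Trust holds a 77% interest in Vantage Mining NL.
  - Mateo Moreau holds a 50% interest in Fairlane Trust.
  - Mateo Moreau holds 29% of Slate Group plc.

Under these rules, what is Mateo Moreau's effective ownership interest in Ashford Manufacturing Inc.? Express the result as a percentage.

By spousal attribution (R1), Mateo Moreau is treated as also owning Kenji Moreau's interest in Fairlane Trust, giving 50% + 50% = 100%.
By spousal attribution (R1), Mateo Moreau is treated as also owning Kenji Moreau's interest in Slate Group plc, giving 29% + 27% = 56%.
Chain via Fairlane Trust → Cobalt Holdings Ltd → Stonebridge Media Ltd (R3): 100% × 39% × 53% × 54% = 11.1618% of Ashford Manufacturing Inc.
Chain via Slate Group plc → Northgate Energy Co. → Brightpath Services GmbH (R3): 56% × 79% × 72% × 21% = 6.689088% of Ashford Manufacturing Inc.
Aggregating (R2): 11.1618% + 6.689088% = 17.850888%.

17.850888%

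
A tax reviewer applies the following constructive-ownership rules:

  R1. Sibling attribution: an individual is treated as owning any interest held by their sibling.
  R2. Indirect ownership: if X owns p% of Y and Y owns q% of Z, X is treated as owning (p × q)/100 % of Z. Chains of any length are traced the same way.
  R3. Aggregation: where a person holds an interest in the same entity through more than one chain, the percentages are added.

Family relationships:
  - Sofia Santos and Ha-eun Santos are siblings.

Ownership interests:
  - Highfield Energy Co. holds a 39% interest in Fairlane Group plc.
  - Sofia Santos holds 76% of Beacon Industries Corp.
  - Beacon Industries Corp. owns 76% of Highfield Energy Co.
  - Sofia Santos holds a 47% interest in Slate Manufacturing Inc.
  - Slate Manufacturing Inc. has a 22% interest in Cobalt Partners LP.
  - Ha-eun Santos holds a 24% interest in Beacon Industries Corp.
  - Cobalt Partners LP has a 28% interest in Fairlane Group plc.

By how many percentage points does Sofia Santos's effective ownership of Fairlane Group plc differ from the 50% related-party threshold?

17.4648

By sibling attribution (R1), Sofia Santos is treated as also owning Ha-eun Santos's interest in Beacon Industries Corp, giving 76% + 24% = 100%.
Chain via Beacon Industries Corp. → Highfield Energy Co. (R2): 100% × 76% × 39% = 29.64% of Fairlane Group plc.
Chain via Slate Manufacturing Inc. → Cobalt Partners LP (R2): 47% × 22% × 28% = 2.8952% of Fairlane Group plc.
Aggregating (R3): 29.64% + 2.8952% = 32.5352%.
32.5352% falls short of the 50% threshold by 17.4648 percentage points.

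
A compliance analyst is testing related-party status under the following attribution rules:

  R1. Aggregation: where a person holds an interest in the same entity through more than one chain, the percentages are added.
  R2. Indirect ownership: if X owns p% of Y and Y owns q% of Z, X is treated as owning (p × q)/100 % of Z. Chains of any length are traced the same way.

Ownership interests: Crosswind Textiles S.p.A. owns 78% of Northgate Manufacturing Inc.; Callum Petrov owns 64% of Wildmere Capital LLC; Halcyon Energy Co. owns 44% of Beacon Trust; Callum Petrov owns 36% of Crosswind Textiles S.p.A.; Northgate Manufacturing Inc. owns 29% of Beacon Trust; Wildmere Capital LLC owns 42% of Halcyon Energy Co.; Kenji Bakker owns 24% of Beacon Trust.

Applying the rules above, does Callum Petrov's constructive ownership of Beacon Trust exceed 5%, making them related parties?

Chain via Wildmere Capital LLC → Halcyon Energy Co. (R2): 64% × 42% × 44% = 11.8272% of Beacon Trust.
Chain via Crosswind Textiles S.p.A. → Northgate Manufacturing Inc. (R2): 36% × 78% × 29% = 8.1432% of Beacon Trust.
Aggregating (R1): 11.8272% + 8.1432% = 19.9704%.
19.9704% exceeds the 5% threshold, so Callum is a related party to Beacon Trust.

Yes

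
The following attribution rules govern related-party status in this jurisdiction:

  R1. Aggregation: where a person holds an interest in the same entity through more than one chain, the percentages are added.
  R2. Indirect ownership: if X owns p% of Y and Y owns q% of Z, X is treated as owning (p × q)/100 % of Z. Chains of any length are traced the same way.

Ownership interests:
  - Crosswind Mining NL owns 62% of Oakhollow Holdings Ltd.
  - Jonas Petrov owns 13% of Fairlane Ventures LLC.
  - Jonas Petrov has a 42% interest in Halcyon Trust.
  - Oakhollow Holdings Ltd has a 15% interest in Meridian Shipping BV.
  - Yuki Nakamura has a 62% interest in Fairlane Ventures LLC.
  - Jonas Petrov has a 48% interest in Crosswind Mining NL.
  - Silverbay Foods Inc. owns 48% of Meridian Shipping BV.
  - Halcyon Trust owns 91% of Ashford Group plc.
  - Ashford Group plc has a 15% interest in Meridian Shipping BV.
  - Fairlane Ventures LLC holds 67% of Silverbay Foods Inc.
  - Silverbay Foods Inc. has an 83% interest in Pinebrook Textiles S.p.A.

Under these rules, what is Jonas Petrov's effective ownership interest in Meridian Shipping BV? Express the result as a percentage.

Chain via Fairlane Ventures LLC → Silverbay Foods Inc. (R2): 13% × 67% × 48% = 4.1808% of Meridian Shipping BV.
Chain via Halcyon Trust → Ashford Group plc (R2): 42% × 91% × 15% = 5.733% of Meridian Shipping BV.
Chain via Crosswind Mining NL → Oakhollow Holdings Ltd (R2): 48% × 62% × 15% = 4.464% of Meridian Shipping BV.
Aggregating (R1): 4.1808% + 5.733% + 4.464% = 14.3778%.

14.3778%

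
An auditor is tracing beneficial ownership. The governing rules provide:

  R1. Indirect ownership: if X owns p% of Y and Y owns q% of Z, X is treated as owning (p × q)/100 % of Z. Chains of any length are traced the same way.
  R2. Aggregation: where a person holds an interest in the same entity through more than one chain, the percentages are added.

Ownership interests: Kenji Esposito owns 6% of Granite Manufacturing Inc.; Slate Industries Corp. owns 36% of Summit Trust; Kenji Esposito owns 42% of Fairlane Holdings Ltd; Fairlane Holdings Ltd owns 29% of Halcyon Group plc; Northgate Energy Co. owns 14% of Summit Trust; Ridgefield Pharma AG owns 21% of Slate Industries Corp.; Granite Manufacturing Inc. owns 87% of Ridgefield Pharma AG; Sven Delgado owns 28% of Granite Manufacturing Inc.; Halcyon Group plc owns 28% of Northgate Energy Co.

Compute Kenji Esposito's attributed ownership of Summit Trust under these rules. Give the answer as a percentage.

0.872088%

Chain via Fairlane Holdings Ltd → Halcyon Group plc → Northgate Energy Co. (R1): 42% × 29% × 28% × 14% = 0.477456% of Summit Trust.
Chain via Granite Manufacturing Inc. → Ridgefield Pharma AG → Slate Industries Corp. (R1): 6% × 87% × 21% × 36% = 0.394632% of Summit Trust.
Aggregating (R2): 0.477456% + 0.394632% = 0.872088%.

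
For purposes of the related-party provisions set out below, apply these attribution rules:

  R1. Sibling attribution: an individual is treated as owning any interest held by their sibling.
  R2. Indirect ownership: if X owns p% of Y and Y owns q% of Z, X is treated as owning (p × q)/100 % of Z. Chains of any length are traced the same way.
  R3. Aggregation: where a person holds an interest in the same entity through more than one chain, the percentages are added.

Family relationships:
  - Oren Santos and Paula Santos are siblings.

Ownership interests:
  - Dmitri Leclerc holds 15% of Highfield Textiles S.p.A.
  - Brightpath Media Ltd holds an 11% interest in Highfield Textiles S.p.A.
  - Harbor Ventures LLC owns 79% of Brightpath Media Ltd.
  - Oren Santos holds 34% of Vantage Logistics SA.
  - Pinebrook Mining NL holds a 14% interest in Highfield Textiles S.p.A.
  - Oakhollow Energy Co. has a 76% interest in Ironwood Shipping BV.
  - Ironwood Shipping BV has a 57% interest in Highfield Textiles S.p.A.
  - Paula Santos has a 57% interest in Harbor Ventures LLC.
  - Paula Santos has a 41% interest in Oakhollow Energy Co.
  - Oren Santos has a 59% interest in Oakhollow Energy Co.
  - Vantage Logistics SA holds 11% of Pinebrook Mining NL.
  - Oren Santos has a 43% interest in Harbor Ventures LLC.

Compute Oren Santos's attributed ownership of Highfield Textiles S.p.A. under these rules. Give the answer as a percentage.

52.5336%

By sibling attribution (R1), Oren Santos is treated as also owning Paula Santos's interest in Harbor Ventures LLC, giving 43% + 57% = 100%.
By sibling attribution (R1), Oren Santos is treated as also owning Paula Santos's interest in Oakhollow Energy Co, giving 59% + 41% = 100%.
Chain via Harbor Ventures LLC → Brightpath Media Ltd (R2): 100% × 79% × 11% = 8.69% of Highfield Textiles S.p.A.
Chain via Oakhollow Energy Co. → Ironwood Shipping BV (R2): 100% × 76% × 57% = 43.32% of Highfield Textiles S.p.A.
Chain via Vantage Logistics SA → Pinebrook Mining NL (R2): 34% × 11% × 14% = 0.5236% of Highfield Textiles S.p.A.
Aggregating (R3): 8.69% + 43.32% + 0.5236% = 52.5336%.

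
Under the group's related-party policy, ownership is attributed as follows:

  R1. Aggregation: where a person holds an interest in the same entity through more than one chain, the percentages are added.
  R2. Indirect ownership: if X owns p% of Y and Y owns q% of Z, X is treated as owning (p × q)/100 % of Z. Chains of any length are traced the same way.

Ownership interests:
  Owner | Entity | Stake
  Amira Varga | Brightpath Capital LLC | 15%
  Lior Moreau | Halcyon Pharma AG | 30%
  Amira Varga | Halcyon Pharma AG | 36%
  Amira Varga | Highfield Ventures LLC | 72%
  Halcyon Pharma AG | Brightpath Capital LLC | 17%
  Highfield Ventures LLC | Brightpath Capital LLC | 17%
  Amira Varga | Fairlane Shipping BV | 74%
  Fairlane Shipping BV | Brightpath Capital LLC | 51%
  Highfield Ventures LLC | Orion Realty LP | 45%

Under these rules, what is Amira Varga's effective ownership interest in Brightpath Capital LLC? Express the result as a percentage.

Chain via Fairlane Shipping BV (R2): 74% × 51% = 37.74% of Brightpath Capital LLC.
Chain via Halcyon Pharma AG (R2): 36% × 17% = 6.12% of Brightpath Capital LLC.
Chain via Highfield Ventures LLC (R2): 72% × 17% = 12.24% of Brightpath Capital LLC.
Direct interest in Brightpath Capital LLC: 15%.
Aggregating (R1): 37.74% + 6.12% + 12.24% + 15% = 71.1%.

71.1%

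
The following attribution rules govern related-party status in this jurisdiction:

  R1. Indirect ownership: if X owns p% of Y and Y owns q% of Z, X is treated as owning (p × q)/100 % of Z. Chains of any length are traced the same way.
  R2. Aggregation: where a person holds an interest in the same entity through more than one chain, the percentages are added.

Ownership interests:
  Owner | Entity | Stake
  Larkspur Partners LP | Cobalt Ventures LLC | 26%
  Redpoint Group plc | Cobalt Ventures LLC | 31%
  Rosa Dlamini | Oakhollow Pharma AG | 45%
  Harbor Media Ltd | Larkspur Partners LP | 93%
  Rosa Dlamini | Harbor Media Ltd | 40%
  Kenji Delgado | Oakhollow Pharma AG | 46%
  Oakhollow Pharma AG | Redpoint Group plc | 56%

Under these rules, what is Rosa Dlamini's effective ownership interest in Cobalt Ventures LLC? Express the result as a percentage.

17.484%

Chain via Oakhollow Pharma AG → Redpoint Group plc (R1): 45% × 56% × 31% = 7.812% of Cobalt Ventures LLC.
Chain via Harbor Media Ltd → Larkspur Partners LP (R1): 40% × 93% × 26% = 9.672% of Cobalt Ventures LLC.
Aggregating (R2): 7.812% + 9.672% = 17.484%.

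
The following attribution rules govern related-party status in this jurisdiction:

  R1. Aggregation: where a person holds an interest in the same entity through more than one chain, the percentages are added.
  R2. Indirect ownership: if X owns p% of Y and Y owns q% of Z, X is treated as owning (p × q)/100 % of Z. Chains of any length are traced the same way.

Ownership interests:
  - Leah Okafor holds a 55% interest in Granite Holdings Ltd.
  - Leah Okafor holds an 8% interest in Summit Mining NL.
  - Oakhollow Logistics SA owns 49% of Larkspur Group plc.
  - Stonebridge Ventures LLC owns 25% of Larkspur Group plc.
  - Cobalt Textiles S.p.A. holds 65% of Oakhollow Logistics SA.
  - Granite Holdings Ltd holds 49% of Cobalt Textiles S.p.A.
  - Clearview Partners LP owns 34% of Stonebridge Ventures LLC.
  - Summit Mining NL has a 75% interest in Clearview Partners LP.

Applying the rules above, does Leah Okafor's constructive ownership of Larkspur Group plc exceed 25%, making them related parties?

No

Chain via Summit Mining NL → Clearview Partners LP → Stonebridge Ventures LLC (R2): 8% × 75% × 34% × 25% = 0.51% of Larkspur Group plc.
Chain via Granite Holdings Ltd → Cobalt Textiles S.p.A. → Oakhollow Logistics SA (R2): 55% × 49% × 65% × 49% = 8.583575% of Larkspur Group plc.
Aggregating (R1): 0.51% + 8.583575% = 9.093575%.
9.093575% does not exceed the 25% threshold, so Leah is not a related party to Larkspur Group plc.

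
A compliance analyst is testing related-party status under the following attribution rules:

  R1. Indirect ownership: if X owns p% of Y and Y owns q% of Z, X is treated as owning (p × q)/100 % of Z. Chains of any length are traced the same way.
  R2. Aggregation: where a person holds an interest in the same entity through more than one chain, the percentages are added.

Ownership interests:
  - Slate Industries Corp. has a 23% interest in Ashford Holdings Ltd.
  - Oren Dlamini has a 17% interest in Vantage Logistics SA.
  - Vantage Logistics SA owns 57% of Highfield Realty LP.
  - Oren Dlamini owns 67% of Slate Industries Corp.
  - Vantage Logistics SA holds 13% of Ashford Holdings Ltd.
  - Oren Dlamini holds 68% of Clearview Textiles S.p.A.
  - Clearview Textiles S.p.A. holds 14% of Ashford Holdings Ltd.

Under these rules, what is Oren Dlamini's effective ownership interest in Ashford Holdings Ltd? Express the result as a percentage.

Chain via Vantage Logistics SA (R1): 17% × 13% = 2.21% of Ashford Holdings Ltd.
Chain via Clearview Textiles S.p.A. (R1): 68% × 14% = 9.52% of Ashford Holdings Ltd.
Chain via Slate Industries Corp. (R1): 67% × 23% = 15.41% of Ashford Holdings Ltd.
Aggregating (R2): 2.21% + 9.52% + 15.41% = 27.14%.

27.14%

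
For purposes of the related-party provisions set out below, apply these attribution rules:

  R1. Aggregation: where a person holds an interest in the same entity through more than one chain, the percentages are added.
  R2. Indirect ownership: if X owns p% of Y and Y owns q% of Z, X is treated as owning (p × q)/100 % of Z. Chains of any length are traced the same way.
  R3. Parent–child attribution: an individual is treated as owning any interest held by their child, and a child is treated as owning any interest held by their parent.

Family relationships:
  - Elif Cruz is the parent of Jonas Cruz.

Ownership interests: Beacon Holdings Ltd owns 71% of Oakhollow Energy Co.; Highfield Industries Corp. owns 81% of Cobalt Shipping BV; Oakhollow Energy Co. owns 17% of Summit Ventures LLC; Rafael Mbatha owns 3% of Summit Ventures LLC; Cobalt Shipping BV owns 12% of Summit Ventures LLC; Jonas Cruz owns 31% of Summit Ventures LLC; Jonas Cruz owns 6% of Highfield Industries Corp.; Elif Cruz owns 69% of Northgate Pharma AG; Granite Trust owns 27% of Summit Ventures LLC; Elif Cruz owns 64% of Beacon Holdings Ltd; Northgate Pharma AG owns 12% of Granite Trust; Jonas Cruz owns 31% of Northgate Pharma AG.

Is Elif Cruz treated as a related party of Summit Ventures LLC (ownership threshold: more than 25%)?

By parent–child attribution (R3), Elif Cruz is treated as also owning Jonas Cruz's interest in Northgate Pharma AG, giving 69% + 31% = 100%.
By parent–child attribution (R3), Elif Cruz is treated as owning Jonas Cruz's 6% interest in Highfield Industries Corp.
By parent–child attribution (R3), Elif Cruz is treated as owning Jonas Cruz's 31% interest in Summit Ventures LLC.
Chain via Northgate Pharma AG → Granite Trust (R2): 100% × 12% × 27% = 3.24% of Summit Ventures LLC.
Chain via Beacon Holdings Ltd → Oakhollow Energy Co. (R2): 64% × 71% × 17% = 7.7248% of Summit Ventures LLC.
Chain via Highfield Industries Corp. → Cobalt Shipping BV (R2): 6% × 81% × 12% = 0.5832% of Summit Ventures LLC.
Direct interest in Summit Ventures LLC: 31%.
Aggregating (R1): 3.24% + 7.7248% + 0.5832% + 31% = 42.548%.
42.548% exceeds the 25% threshold, so Elif is a related party to Summit Ventures LLC.

Yes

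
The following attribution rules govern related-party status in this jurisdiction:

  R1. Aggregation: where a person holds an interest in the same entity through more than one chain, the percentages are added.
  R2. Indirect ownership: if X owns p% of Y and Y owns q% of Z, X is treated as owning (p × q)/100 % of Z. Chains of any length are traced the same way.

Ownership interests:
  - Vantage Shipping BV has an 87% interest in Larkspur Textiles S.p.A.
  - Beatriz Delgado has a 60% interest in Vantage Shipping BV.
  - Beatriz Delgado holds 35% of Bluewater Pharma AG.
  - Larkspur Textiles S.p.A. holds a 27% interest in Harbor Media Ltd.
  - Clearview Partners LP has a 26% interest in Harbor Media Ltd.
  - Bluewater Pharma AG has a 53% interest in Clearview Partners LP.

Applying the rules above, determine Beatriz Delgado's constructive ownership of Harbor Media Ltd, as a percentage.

Chain via Vantage Shipping BV → Larkspur Textiles S.p.A. (R2): 60% × 87% × 27% = 14.094% of Harbor Media Ltd.
Chain via Bluewater Pharma AG → Clearview Partners LP (R2): 35% × 53% × 26% = 4.823% of Harbor Media Ltd.
Aggregating (R1): 14.094% + 4.823% = 18.917%.

18.917%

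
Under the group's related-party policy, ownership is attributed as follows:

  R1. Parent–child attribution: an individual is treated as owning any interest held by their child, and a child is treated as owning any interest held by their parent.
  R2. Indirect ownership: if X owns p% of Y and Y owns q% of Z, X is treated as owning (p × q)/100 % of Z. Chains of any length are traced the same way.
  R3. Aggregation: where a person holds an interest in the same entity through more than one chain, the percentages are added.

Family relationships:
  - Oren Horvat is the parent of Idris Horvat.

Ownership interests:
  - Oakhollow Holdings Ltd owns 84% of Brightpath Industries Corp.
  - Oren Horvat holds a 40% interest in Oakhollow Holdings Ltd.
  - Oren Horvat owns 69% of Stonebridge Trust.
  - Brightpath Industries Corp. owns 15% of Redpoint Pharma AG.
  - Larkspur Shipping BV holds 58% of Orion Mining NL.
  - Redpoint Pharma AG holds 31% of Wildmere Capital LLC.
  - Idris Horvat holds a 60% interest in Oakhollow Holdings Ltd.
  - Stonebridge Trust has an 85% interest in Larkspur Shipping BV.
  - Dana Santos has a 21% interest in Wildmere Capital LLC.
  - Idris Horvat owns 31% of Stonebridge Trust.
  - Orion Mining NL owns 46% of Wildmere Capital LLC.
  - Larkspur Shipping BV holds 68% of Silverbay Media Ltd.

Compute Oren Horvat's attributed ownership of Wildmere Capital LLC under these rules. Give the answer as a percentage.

By parent–child attribution (R1), Oren Horvat is treated as also owning Idris Horvat's interest in Stonebridge Trust, giving 69% + 31% = 100%.
By parent–child attribution (R1), Oren Horvat is treated as also owning Idris Horvat's interest in Oakhollow Holdings Ltd, giving 40% + 60% = 100%.
Chain via Stonebridge Trust → Larkspur Shipping BV → Orion Mining NL (R2): 100% × 85% × 58% × 46% = 22.678% of Wildmere Capital LLC.
Chain via Oakhollow Holdings Ltd → Brightpath Industries Corp. → Redpoint Pharma AG (R2): 100% × 84% × 15% × 31% = 3.906% of Wildmere Capital LLC.
Aggregating (R3): 22.678% + 3.906% = 26.584%.

26.584%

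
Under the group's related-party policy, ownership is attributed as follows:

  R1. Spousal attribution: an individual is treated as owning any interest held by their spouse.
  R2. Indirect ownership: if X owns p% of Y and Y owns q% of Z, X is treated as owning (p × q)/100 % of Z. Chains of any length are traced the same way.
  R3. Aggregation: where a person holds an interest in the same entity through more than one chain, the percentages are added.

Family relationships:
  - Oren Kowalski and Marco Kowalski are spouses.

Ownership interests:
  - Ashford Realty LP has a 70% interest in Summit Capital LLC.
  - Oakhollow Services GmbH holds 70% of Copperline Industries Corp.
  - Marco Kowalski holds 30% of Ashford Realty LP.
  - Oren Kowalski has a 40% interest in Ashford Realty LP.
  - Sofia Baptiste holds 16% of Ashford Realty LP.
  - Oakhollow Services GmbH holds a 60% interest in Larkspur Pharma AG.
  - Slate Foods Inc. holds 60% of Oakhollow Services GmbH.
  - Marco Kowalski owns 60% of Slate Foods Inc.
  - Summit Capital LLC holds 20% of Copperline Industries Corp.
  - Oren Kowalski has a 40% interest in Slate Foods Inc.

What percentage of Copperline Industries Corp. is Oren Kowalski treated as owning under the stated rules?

51.8%

By spousal attribution (R1), Oren Kowalski is treated as also owning Marco Kowalski's interest in Slate Foods Inc, giving 40% + 60% = 100%.
By spousal attribution (R1), Oren Kowalski is treated as also owning Marco Kowalski's interest in Ashford Realty LP, giving 40% + 30% = 70%.
Chain via Slate Foods Inc. → Oakhollow Services GmbH (R2): 100% × 60% × 70% = 42% of Copperline Industries Corp.
Chain via Ashford Realty LP → Summit Capital LLC (R2): 70% × 70% × 20% = 9.8% of Copperline Industries Corp.
Aggregating (R3): 42% + 9.8% = 51.8%.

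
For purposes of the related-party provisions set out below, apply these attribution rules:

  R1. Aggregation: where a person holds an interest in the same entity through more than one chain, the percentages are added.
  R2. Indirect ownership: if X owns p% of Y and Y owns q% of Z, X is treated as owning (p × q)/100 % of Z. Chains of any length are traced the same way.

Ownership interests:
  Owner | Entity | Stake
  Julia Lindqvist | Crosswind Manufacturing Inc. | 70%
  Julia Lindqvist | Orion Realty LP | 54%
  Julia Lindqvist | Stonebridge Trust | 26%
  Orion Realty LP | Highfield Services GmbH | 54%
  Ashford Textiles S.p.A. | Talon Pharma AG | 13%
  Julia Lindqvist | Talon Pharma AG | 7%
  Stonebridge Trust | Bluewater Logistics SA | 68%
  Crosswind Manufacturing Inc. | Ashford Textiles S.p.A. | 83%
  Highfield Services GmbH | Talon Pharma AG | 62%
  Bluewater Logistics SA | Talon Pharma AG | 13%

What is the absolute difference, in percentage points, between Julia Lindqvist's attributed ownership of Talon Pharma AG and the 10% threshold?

Chain via Stonebridge Trust → Bluewater Logistics SA (R2): 26% × 68% × 13% = 2.2984% of Talon Pharma AG.
Chain via Orion Realty LP → Highfield Services GmbH (R2): 54% × 54% × 62% = 18.0792% of Talon Pharma AG.
Chain via Crosswind Manufacturing Inc. → Ashford Textiles S.p.A. (R2): 70% × 83% × 13% = 7.553% of Talon Pharma AG.
Direct interest in Talon Pharma AG: 7%.
Aggregating (R1): 2.2984% + 18.0792% + 7.553% + 7% = 34.9306%.
34.9306% exceeds the 10% threshold by 24.9306 percentage points.

24.9306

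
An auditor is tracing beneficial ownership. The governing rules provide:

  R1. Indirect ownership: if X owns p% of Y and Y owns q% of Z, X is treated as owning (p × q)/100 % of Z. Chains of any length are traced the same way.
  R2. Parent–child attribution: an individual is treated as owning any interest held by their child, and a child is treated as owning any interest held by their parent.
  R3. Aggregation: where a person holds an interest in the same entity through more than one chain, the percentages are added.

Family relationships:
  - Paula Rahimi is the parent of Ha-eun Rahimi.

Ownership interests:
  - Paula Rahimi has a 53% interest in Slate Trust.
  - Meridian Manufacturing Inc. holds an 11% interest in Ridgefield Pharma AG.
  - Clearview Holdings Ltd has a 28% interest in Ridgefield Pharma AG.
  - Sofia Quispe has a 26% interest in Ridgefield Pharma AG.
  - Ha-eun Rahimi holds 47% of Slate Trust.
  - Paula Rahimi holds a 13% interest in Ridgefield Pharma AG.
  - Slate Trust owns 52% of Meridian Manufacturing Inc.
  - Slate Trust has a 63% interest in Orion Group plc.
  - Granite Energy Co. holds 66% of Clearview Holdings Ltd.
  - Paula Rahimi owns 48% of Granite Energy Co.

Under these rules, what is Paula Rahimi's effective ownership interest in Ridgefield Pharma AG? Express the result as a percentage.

27.5904%

By parent–child attribution (R2), Paula Rahimi is treated as also owning Ha-eun Rahimi's interest in Slate Trust, giving 53% + 47% = 100%.
Chain via Granite Energy Co. → Clearview Holdings Ltd (R1): 48% × 66% × 28% = 8.8704% of Ridgefield Pharma AG.
Chain via Slate Trust → Meridian Manufacturing Inc. (R1): 100% × 52% × 11% = 5.72% of Ridgefield Pharma AG.
Direct interest in Ridgefield Pharma AG: 13%.
Aggregating (R3): 8.8704% + 5.72% + 13% = 27.5904%.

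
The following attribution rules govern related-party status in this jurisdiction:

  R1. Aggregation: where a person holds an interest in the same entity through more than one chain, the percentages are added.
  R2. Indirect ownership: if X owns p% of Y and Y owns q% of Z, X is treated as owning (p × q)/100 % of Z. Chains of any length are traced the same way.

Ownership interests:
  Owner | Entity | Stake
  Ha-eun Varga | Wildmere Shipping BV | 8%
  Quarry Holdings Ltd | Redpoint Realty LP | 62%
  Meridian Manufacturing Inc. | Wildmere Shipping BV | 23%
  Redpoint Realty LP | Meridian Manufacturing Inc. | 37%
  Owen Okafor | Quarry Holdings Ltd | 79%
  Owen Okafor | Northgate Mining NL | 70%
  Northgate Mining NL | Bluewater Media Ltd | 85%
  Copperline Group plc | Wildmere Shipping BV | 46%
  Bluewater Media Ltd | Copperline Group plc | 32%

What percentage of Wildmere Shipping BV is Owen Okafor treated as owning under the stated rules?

12.926598%

Chain via Quarry Holdings Ltd → Redpoint Realty LP → Meridian Manufacturing Inc. (R2): 79% × 62% × 37% × 23% = 4.168198% of Wildmere Shipping BV.
Chain via Northgate Mining NL → Bluewater Media Ltd → Copperline Group plc (R2): 70% × 85% × 32% × 46% = 8.7584% of Wildmere Shipping BV.
Aggregating (R1): 4.168198% + 8.7584% = 12.926598%.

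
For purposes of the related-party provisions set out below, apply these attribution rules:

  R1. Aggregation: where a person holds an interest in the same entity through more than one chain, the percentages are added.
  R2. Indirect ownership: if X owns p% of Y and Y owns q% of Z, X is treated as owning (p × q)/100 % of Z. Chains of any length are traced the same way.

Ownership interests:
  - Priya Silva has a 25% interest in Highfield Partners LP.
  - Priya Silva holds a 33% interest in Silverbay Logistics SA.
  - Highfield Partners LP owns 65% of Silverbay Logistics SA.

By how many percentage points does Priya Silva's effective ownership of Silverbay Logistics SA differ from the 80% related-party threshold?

30.75

Chain via Highfield Partners LP (R2): 25% × 65% = 16.25% of Silverbay Logistics SA.
Direct interest in Silverbay Logistics SA: 33%.
Aggregating (R1): 16.25% + 33% = 49.25%.
49.25% falls short of the 80% threshold by 30.75 percentage points.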